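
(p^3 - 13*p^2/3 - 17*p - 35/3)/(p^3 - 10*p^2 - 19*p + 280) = (3*p^2 + 8*p + 5)/(3*(p^2 - 3*p - 40))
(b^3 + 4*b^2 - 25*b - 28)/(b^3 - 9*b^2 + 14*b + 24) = (b + 7)/(b - 6)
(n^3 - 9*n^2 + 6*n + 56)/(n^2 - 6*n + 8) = (n^2 - 5*n - 14)/(n - 2)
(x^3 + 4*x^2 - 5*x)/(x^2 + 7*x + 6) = x*(x^2 + 4*x - 5)/(x^2 + 7*x + 6)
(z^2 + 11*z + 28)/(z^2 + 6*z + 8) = (z + 7)/(z + 2)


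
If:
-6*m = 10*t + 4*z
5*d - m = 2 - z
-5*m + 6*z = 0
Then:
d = z/25 + 2/5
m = 6*z/5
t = -28*z/25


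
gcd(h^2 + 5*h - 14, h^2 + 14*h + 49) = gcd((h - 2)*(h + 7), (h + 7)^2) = h + 7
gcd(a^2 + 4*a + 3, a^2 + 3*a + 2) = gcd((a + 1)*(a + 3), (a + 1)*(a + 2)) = a + 1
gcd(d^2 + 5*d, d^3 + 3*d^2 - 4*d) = d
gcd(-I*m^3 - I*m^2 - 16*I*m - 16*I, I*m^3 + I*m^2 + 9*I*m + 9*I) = m + 1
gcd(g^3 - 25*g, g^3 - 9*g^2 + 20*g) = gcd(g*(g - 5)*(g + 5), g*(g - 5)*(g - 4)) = g^2 - 5*g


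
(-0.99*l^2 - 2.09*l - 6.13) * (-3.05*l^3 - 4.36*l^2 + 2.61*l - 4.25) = 3.0195*l^5 + 10.6909*l^4 + 25.225*l^3 + 25.4794*l^2 - 7.1168*l + 26.0525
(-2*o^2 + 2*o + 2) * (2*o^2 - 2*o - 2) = -4*o^4 + 8*o^3 + 4*o^2 - 8*o - 4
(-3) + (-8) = -11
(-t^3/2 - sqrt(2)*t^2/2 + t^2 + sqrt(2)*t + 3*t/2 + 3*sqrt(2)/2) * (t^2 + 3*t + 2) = -t^5/2 - sqrt(2)*t^4/2 - t^4/2 - sqrt(2)*t^3/2 + 7*t^3/2 + 7*sqrt(2)*t^2/2 + 13*t^2/2 + 3*t + 13*sqrt(2)*t/2 + 3*sqrt(2)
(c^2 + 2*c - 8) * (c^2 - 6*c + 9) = c^4 - 4*c^3 - 11*c^2 + 66*c - 72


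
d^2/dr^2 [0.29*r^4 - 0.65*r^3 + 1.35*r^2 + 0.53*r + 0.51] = 3.48*r^2 - 3.9*r + 2.7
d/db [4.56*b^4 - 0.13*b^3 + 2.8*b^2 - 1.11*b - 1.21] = 18.24*b^3 - 0.39*b^2 + 5.6*b - 1.11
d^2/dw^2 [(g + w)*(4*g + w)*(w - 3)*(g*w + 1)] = 8*g^3 + 30*g^2*w - 30*g^2 + 12*g*w^2 - 18*g*w + 10*g + 6*w - 6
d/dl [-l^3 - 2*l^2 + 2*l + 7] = -3*l^2 - 4*l + 2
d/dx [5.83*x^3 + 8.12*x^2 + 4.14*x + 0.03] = 17.49*x^2 + 16.24*x + 4.14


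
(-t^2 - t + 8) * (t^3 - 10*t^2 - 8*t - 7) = -t^5 + 9*t^4 + 26*t^3 - 65*t^2 - 57*t - 56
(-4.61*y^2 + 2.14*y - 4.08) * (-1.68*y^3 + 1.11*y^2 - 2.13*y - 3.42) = 7.7448*y^5 - 8.7123*y^4 + 19.0491*y^3 + 6.6792*y^2 + 1.3716*y + 13.9536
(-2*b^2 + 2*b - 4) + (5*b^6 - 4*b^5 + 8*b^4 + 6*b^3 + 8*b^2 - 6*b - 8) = 5*b^6 - 4*b^5 + 8*b^4 + 6*b^3 + 6*b^2 - 4*b - 12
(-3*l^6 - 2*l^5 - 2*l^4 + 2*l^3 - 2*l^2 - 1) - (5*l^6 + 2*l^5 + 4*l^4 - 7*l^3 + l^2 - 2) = -8*l^6 - 4*l^5 - 6*l^4 + 9*l^3 - 3*l^2 + 1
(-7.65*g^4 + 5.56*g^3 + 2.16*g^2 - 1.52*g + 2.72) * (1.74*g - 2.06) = -13.311*g^5 + 25.4334*g^4 - 7.6952*g^3 - 7.0944*g^2 + 7.864*g - 5.6032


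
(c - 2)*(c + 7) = c^2 + 5*c - 14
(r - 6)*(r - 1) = r^2 - 7*r + 6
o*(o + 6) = o^2 + 6*o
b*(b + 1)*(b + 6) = b^3 + 7*b^2 + 6*b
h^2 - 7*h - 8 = (h - 8)*(h + 1)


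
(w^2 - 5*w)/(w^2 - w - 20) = w/(w + 4)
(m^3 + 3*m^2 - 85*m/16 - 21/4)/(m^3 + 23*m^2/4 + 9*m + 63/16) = (4*m^2 + 9*m - 28)/(4*m^2 + 20*m + 21)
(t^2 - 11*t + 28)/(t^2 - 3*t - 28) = (t - 4)/(t + 4)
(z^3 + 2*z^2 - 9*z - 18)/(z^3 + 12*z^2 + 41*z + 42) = (z - 3)/(z + 7)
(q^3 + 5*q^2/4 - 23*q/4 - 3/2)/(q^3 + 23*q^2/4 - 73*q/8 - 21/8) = 2*(q^2 + q - 6)/(2*q^2 + 11*q - 21)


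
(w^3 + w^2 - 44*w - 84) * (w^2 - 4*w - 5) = w^5 - 3*w^4 - 53*w^3 + 87*w^2 + 556*w + 420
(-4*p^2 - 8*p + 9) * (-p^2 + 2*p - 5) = 4*p^4 - 5*p^2 + 58*p - 45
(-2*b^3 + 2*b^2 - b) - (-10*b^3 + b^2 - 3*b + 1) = 8*b^3 + b^2 + 2*b - 1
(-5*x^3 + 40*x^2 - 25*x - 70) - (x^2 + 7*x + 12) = -5*x^3 + 39*x^2 - 32*x - 82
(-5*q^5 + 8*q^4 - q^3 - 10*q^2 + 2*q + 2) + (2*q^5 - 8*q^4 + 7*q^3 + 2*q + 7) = -3*q^5 + 6*q^3 - 10*q^2 + 4*q + 9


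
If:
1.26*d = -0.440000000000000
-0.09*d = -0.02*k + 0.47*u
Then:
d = -0.35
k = 23.5*u - 1.57142857142857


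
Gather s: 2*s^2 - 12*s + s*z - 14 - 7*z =2*s^2 + s*(z - 12) - 7*z - 14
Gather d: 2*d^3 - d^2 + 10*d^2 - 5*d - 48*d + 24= 2*d^3 + 9*d^2 - 53*d + 24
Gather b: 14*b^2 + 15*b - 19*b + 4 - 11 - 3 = 14*b^2 - 4*b - 10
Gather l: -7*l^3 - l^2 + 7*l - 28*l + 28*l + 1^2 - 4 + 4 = -7*l^3 - l^2 + 7*l + 1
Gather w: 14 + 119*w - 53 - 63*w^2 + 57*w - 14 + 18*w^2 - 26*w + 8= -45*w^2 + 150*w - 45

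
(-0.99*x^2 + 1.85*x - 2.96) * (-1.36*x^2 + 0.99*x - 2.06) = 1.3464*x^4 - 3.4961*x^3 + 7.8965*x^2 - 6.7414*x + 6.0976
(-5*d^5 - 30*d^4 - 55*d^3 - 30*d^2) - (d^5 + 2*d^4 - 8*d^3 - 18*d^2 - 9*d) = -6*d^5 - 32*d^4 - 47*d^3 - 12*d^2 + 9*d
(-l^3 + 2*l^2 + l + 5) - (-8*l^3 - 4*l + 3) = 7*l^3 + 2*l^2 + 5*l + 2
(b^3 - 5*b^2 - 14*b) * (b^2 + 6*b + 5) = b^5 + b^4 - 39*b^3 - 109*b^2 - 70*b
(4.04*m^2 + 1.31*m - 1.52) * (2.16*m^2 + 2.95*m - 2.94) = 8.7264*m^4 + 14.7476*m^3 - 11.2963*m^2 - 8.3354*m + 4.4688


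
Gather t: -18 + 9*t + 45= 9*t + 27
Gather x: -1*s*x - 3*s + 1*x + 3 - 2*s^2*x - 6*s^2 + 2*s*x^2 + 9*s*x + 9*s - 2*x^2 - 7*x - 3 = -6*s^2 + 6*s + x^2*(2*s - 2) + x*(-2*s^2 + 8*s - 6)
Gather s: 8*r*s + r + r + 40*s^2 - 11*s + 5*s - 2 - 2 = 2*r + 40*s^2 + s*(8*r - 6) - 4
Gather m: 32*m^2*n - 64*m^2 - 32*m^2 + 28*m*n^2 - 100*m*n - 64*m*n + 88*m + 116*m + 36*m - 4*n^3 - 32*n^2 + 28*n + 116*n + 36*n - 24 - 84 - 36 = m^2*(32*n - 96) + m*(28*n^2 - 164*n + 240) - 4*n^3 - 32*n^2 + 180*n - 144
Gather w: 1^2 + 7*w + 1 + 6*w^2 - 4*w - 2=6*w^2 + 3*w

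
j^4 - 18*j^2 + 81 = (j - 3)^2*(j + 3)^2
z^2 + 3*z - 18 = (z - 3)*(z + 6)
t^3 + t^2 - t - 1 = (t - 1)*(t + 1)^2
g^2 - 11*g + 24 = (g - 8)*(g - 3)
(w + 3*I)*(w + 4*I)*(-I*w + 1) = -I*w^3 + 8*w^2 + 19*I*w - 12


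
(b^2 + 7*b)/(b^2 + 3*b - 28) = b/(b - 4)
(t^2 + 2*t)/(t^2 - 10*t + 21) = t*(t + 2)/(t^2 - 10*t + 21)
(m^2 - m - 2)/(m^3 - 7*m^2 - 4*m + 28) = (m + 1)/(m^2 - 5*m - 14)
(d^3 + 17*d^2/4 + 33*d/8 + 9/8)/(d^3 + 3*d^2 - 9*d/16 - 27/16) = 2*(2*d + 1)/(4*d - 3)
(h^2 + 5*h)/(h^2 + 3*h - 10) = h/(h - 2)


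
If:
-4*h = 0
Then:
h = 0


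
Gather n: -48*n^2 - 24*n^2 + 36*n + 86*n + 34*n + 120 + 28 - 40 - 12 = -72*n^2 + 156*n + 96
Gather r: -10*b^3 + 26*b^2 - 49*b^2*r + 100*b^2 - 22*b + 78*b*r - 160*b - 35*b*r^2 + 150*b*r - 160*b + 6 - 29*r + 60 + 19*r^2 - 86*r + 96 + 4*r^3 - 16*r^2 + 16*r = -10*b^3 + 126*b^2 - 342*b + 4*r^3 + r^2*(3 - 35*b) + r*(-49*b^2 + 228*b - 99) + 162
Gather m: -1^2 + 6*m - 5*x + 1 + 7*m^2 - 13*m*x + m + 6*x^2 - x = 7*m^2 + m*(7 - 13*x) + 6*x^2 - 6*x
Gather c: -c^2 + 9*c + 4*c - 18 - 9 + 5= -c^2 + 13*c - 22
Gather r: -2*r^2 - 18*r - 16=-2*r^2 - 18*r - 16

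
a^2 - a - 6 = (a - 3)*(a + 2)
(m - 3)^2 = m^2 - 6*m + 9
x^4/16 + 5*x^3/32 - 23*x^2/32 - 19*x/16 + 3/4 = (x/4 + 1/2)*(x/4 + 1)*(x - 3)*(x - 1/2)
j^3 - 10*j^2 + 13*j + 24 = (j - 8)*(j - 3)*(j + 1)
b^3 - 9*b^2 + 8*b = b*(b - 8)*(b - 1)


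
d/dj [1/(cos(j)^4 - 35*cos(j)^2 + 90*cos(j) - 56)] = 2*(2*cos(j)^3 - 35*cos(j) + 45)*sin(j)/(cos(j)^4 - 35*cos(j)^2 + 90*cos(j) - 56)^2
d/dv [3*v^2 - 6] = 6*v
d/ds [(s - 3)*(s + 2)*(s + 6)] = 3*s^2 + 10*s - 12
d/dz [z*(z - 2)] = 2*z - 2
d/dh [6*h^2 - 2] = 12*h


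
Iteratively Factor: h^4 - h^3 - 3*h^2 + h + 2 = (h - 2)*(h^3 + h^2 - h - 1) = (h - 2)*(h - 1)*(h^2 + 2*h + 1) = (h - 2)*(h - 1)*(h + 1)*(h + 1)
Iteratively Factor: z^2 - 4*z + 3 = (z - 3)*(z - 1)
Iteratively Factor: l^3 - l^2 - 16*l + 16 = (l - 1)*(l^2 - 16) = (l - 4)*(l - 1)*(l + 4)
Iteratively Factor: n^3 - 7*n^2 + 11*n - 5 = (n - 5)*(n^2 - 2*n + 1) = (n - 5)*(n - 1)*(n - 1)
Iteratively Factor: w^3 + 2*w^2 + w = (w + 1)*(w^2 + w) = w*(w + 1)*(w + 1)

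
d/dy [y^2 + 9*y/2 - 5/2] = 2*y + 9/2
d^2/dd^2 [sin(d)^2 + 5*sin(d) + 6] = -5*sin(d) + 2*cos(2*d)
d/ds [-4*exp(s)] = -4*exp(s)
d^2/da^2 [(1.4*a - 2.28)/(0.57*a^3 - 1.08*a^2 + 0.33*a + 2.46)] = (2.72916*a^5 - 14.060304*a^4 + 25.196328*a^3 - 42.08652*a^2 + 46.374768*a - 14.884632)/(0.185193*a^9 - 1.052676*a^8 + 2.316195*a^7 - 0.0808380000000006*a^6 - 7.745301*a^5 + 11.031552*a^4 + 5.123709*a^3 - 18.803502*a^2 + 5.991084*a + 14.886936)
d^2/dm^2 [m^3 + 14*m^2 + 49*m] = 6*m + 28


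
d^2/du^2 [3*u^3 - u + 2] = 18*u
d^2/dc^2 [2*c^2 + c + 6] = 4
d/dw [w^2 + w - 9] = 2*w + 1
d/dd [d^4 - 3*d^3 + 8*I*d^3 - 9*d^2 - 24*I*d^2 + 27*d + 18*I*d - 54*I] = 4*d^3 + d^2*(-9 + 24*I) + d*(-18 - 48*I) + 27 + 18*I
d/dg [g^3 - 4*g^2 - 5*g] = 3*g^2 - 8*g - 5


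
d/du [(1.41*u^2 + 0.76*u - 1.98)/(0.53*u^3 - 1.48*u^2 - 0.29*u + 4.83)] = (-0.7473*u^4 - 0.8056*u^3 + 3.8641*u^2 + 7.7598*u + 3.0966)/(0.2809*u^6 - 1.5688*u^5 + 1.883*u^4 + 5.9782*u^3 - 14.2127*u^2 - 2.8014*u + 23.3289)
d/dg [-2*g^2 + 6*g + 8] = 6 - 4*g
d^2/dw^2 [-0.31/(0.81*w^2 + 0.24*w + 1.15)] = (0.406782*w^2 + 0.120528*w - 0.31*(1.62*w + 0.24)*(3.24*w + 0.48) + 0.57753)/(0.81*w^2 + 0.24*w + 1.15)^3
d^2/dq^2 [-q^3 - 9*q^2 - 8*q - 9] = -6*q - 18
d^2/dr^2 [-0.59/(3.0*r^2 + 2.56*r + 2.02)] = (10.62*r^2 + 9.0624*r - 0.59*(6.0*r + 2.56)*(12.0*r + 5.12) + 7.1508)/(3.0*r^2 + 2.56*r + 2.02)^3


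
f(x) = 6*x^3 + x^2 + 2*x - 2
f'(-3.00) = 158.00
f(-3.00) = -161.00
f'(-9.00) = 1442.00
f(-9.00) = -4313.00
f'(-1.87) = 61.20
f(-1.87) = -41.48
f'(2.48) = 117.67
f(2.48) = 100.63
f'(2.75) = 143.62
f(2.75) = 135.84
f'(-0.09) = 1.97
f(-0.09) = -2.18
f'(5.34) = 525.96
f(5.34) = 950.84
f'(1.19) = 29.87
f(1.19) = 11.91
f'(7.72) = 1090.21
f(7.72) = 2833.64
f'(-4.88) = 420.90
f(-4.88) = -685.23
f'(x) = 18*x^2 + 2*x + 2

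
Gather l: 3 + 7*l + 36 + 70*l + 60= 77*l + 99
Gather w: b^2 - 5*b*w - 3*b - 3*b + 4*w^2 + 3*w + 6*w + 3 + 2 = b^2 - 6*b + 4*w^2 + w*(9 - 5*b) + 5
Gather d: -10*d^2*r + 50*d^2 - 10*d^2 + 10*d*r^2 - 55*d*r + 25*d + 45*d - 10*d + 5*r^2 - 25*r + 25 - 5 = d^2*(40 - 10*r) + d*(10*r^2 - 55*r + 60) + 5*r^2 - 25*r + 20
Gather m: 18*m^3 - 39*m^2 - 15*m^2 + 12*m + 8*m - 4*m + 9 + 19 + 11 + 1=18*m^3 - 54*m^2 + 16*m + 40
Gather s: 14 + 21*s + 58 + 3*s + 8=24*s + 80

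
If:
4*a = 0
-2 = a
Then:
No Solution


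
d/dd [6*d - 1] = 6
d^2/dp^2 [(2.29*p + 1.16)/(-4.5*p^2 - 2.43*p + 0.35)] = (-(2.29*p + 1.16)*(9.0*p + 2.43)*(18.0*p + 4.86) + (61.83*p + 21.5694)*(4.5*p^2 + 2.43*p - 0.35))/(4.5*p^2 + 2.43*p - 0.35)^3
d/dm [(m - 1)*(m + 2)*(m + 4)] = 3*m^2 + 10*m + 2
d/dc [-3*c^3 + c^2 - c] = -9*c^2 + 2*c - 1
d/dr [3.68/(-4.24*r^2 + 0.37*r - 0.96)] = (31.2064*r - 1.3616)/(4.24*r^2 - 0.37*r + 0.96)^2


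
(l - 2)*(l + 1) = l^2 - l - 2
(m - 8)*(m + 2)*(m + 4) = m^3 - 2*m^2 - 40*m - 64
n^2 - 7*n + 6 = (n - 6)*(n - 1)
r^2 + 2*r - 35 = (r - 5)*(r + 7)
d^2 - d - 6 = (d - 3)*(d + 2)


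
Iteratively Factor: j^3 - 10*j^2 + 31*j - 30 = (j - 2)*(j^2 - 8*j + 15) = (j - 5)*(j - 2)*(j - 3)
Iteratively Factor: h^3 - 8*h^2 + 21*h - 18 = (h - 3)*(h^2 - 5*h + 6) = (h - 3)*(h - 2)*(h - 3)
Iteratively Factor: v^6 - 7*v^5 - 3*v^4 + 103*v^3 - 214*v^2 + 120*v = (v)*(v^5 - 7*v^4 - 3*v^3 + 103*v^2 - 214*v + 120) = v*(v - 2)*(v^4 - 5*v^3 - 13*v^2 + 77*v - 60) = v*(v - 2)*(v + 4)*(v^3 - 9*v^2 + 23*v - 15) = v*(v - 5)*(v - 2)*(v + 4)*(v^2 - 4*v + 3) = v*(v - 5)*(v - 3)*(v - 2)*(v + 4)*(v - 1)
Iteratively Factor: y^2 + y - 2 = (y - 1)*(y + 2)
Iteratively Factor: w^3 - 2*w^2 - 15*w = (w)*(w^2 - 2*w - 15) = w*(w - 5)*(w + 3)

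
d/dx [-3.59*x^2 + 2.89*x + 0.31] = 2.89 - 7.18*x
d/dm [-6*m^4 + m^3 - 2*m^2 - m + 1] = -24*m^3 + 3*m^2 - 4*m - 1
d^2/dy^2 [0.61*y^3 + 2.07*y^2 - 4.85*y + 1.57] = 3.66*y + 4.14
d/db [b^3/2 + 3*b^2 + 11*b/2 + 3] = 3*b^2/2 + 6*b + 11/2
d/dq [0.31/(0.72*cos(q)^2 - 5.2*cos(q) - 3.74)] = (0.4464*cos(q) - 1.612)*sin(q)/(-0.72*cos(q)^2 + 5.2*cos(q) + 3.74)^2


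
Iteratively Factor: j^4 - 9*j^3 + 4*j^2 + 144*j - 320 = (j - 5)*(j^3 - 4*j^2 - 16*j + 64) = (j - 5)*(j - 4)*(j^2 - 16) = (j - 5)*(j - 4)*(j + 4)*(j - 4)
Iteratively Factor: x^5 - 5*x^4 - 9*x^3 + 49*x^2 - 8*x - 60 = (x - 2)*(x^4 - 3*x^3 - 15*x^2 + 19*x + 30) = (x - 2)^2*(x^3 - x^2 - 17*x - 15) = (x - 2)^2*(x + 3)*(x^2 - 4*x - 5) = (x - 2)^2*(x + 1)*(x + 3)*(x - 5)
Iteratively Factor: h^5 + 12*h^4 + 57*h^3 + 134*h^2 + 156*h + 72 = (h + 3)*(h^4 + 9*h^3 + 30*h^2 + 44*h + 24) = (h + 2)*(h + 3)*(h^3 + 7*h^2 + 16*h + 12) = (h + 2)^2*(h + 3)*(h^2 + 5*h + 6) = (h + 2)^3*(h + 3)*(h + 3)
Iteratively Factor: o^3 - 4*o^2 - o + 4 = (o - 4)*(o^2 - 1) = (o - 4)*(o + 1)*(o - 1)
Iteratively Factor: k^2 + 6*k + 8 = (k + 4)*(k + 2)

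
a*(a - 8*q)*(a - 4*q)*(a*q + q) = a^4*q - 12*a^3*q^2 + a^3*q + 32*a^2*q^3 - 12*a^2*q^2 + 32*a*q^3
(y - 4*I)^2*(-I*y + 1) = -I*y^3 - 7*y^2 + 8*I*y - 16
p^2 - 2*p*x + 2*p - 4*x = (p + 2)*(p - 2*x)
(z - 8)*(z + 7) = z^2 - z - 56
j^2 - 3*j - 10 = (j - 5)*(j + 2)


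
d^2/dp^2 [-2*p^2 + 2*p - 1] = -4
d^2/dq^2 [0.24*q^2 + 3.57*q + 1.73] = 0.480000000000000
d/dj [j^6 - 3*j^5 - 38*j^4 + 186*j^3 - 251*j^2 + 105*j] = 6*j^5 - 15*j^4 - 152*j^3 + 558*j^2 - 502*j + 105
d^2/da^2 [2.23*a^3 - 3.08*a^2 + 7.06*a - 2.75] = 13.38*a - 6.16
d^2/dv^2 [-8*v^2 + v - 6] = -16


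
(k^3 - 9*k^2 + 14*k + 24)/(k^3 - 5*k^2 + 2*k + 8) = (k - 6)/(k - 2)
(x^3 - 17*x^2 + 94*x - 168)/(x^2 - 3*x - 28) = (x^2 - 10*x + 24)/(x + 4)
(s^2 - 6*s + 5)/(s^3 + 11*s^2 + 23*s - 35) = (s - 5)/(s^2 + 12*s + 35)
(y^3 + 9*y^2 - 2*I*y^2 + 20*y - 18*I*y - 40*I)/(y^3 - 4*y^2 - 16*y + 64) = (y^2 + y*(5 - 2*I) - 10*I)/(y^2 - 8*y + 16)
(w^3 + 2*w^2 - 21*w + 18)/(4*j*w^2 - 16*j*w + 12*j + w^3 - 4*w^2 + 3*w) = (w + 6)/(4*j + w)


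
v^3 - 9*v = v*(v - 3)*(v + 3)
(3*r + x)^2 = 9*r^2 + 6*r*x + x^2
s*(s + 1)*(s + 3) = s^3 + 4*s^2 + 3*s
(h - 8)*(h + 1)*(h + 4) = h^3 - 3*h^2 - 36*h - 32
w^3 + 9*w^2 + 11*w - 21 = (w - 1)*(w + 3)*(w + 7)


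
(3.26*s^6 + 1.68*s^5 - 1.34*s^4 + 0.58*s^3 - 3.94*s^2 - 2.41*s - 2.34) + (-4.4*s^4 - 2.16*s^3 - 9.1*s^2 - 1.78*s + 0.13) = 3.26*s^6 + 1.68*s^5 - 5.74*s^4 - 1.58*s^3 - 13.04*s^2 - 4.19*s - 2.21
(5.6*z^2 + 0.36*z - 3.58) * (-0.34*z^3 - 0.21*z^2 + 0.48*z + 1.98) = -1.904*z^5 - 1.2984*z^4 + 3.8296*z^3 + 12.0126*z^2 - 1.0056*z - 7.0884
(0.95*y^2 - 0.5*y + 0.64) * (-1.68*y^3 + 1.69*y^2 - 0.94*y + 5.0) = -1.596*y^5 + 2.4455*y^4 - 2.8132*y^3 + 6.3016*y^2 - 3.1016*y + 3.2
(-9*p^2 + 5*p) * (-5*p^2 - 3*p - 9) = 45*p^4 + 2*p^3 + 66*p^2 - 45*p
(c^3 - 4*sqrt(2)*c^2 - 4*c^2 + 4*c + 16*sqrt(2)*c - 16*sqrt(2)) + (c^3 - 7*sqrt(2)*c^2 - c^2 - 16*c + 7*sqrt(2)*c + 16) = 2*c^3 - 11*sqrt(2)*c^2 - 5*c^2 - 12*c + 23*sqrt(2)*c - 16*sqrt(2) + 16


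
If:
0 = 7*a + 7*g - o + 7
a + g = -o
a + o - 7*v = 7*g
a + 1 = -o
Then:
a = -15/8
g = 1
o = 7/8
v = -8/7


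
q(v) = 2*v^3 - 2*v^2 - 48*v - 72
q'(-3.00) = 18.00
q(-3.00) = 0.00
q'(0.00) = -48.00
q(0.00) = -72.00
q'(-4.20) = 74.64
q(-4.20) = -53.86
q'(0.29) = -48.66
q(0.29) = -86.04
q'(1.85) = -34.86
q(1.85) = -154.98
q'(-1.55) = -27.38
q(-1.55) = -9.85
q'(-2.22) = -9.55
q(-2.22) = 2.82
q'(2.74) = -13.91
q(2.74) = -177.39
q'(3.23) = 1.68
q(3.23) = -180.51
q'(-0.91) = -39.39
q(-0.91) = -31.48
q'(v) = 6*v^2 - 4*v - 48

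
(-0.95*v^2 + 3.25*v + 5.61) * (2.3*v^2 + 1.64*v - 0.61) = -2.185*v^4 + 5.917*v^3 + 18.8125*v^2 + 7.2179*v - 3.4221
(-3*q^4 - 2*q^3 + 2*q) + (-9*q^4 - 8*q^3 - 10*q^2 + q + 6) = -12*q^4 - 10*q^3 - 10*q^2 + 3*q + 6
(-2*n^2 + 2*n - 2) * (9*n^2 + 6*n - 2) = -18*n^4 + 6*n^3 - 2*n^2 - 16*n + 4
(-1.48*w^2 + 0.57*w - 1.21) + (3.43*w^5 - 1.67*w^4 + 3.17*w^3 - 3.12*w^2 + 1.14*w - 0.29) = 3.43*w^5 - 1.67*w^4 + 3.17*w^3 - 4.6*w^2 + 1.71*w - 1.5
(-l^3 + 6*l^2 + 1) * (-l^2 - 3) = l^5 - 6*l^4 + 3*l^3 - 19*l^2 - 3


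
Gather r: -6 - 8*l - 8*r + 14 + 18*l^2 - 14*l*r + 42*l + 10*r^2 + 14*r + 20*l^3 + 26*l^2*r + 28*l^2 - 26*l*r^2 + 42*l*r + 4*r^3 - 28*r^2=20*l^3 + 46*l^2 + 34*l + 4*r^3 + r^2*(-26*l - 18) + r*(26*l^2 + 28*l + 6) + 8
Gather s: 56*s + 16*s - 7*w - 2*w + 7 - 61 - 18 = 72*s - 9*w - 72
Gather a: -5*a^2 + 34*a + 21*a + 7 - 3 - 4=-5*a^2 + 55*a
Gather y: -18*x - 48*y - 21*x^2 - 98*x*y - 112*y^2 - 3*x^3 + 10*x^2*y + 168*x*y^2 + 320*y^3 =-3*x^3 - 21*x^2 - 18*x + 320*y^3 + y^2*(168*x - 112) + y*(10*x^2 - 98*x - 48)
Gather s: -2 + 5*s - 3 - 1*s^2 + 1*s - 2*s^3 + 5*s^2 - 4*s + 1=-2*s^3 + 4*s^2 + 2*s - 4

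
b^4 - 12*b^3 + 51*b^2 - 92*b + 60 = (b - 5)*(b - 3)*(b - 2)^2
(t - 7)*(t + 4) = t^2 - 3*t - 28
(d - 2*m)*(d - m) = d^2 - 3*d*m + 2*m^2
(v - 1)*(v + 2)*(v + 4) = v^3 + 5*v^2 + 2*v - 8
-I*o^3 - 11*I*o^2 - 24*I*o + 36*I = (o + 6)^2*(-I*o + I)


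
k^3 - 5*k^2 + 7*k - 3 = (k - 3)*(k - 1)^2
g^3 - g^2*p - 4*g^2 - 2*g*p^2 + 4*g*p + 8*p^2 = (g - 4)*(g - 2*p)*(g + p)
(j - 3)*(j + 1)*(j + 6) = j^3 + 4*j^2 - 15*j - 18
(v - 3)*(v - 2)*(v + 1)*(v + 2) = v^4 - 2*v^3 - 7*v^2 + 8*v + 12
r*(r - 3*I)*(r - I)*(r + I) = r^4 - 3*I*r^3 + r^2 - 3*I*r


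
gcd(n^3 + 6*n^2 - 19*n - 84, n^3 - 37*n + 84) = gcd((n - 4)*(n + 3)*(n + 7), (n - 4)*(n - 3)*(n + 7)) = n^2 + 3*n - 28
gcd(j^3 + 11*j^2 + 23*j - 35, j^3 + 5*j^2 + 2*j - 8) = j - 1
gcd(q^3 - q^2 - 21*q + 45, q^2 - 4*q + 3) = q - 3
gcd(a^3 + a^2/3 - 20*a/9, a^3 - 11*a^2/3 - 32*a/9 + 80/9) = a^2 + a/3 - 20/9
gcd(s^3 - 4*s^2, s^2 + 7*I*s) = s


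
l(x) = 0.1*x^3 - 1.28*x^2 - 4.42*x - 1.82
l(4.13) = -34.86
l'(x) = 0.3*x^2 - 2.56*x - 4.42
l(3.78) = -31.42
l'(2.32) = -8.74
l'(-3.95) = 10.37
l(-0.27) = -0.72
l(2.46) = -18.95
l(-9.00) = -138.62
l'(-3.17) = 6.71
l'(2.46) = -8.90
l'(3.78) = -9.81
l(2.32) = -17.72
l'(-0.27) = -3.71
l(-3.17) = -3.86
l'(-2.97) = 5.83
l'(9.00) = -3.16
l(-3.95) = -10.50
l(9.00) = -72.38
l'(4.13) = -9.88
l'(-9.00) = 42.92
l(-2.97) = -2.60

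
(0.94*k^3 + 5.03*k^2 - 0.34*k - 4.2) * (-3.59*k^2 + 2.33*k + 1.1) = -3.3746*k^5 - 15.8675*k^4 + 13.9745*k^3 + 19.8188*k^2 - 10.16*k - 4.62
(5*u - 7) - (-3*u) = 8*u - 7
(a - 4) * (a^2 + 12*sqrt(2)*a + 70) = a^3 - 4*a^2 + 12*sqrt(2)*a^2 - 48*sqrt(2)*a + 70*a - 280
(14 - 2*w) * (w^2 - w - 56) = -2*w^3 + 16*w^2 + 98*w - 784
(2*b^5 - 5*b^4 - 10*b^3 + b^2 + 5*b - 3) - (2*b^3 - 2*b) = 2*b^5 - 5*b^4 - 12*b^3 + b^2 + 7*b - 3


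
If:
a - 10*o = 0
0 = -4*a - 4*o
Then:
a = 0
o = 0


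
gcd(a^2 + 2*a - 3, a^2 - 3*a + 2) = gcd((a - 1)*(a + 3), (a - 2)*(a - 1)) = a - 1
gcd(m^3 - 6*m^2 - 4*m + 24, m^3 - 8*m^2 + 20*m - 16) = m - 2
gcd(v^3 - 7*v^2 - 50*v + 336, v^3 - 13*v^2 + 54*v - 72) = v - 6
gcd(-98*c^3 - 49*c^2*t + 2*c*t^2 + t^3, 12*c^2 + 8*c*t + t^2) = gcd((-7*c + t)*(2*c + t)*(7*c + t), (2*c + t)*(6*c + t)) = 2*c + t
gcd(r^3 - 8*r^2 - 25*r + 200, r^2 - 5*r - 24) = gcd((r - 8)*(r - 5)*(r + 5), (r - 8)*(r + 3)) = r - 8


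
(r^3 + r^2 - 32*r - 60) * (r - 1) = r^4 - 33*r^2 - 28*r + 60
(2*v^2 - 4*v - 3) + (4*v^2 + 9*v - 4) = 6*v^2 + 5*v - 7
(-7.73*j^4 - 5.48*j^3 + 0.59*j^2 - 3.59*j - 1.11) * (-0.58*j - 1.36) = 4.4834*j^5 + 13.6912*j^4 + 7.1106*j^3 + 1.2798*j^2 + 5.5262*j + 1.5096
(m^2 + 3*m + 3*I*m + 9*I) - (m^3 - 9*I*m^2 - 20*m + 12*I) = -m^3 + m^2 + 9*I*m^2 + 23*m + 3*I*m - 3*I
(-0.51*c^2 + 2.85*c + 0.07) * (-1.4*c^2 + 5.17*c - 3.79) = 0.714*c^4 - 6.6267*c^3 + 16.5694*c^2 - 10.4396*c - 0.2653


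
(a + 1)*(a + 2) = a^2 + 3*a + 2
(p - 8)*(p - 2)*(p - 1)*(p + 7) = p^4 - 4*p^3 - 51*p^2 + 166*p - 112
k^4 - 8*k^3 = k^3*(k - 8)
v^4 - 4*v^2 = v^2*(v - 2)*(v + 2)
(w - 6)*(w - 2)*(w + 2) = w^3 - 6*w^2 - 4*w + 24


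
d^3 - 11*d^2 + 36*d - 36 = (d - 6)*(d - 3)*(d - 2)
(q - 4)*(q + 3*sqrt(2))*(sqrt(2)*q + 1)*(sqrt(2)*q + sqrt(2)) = 2*q^4 - 6*q^3 + 7*sqrt(2)*q^3 - 21*sqrt(2)*q^2 - 2*q^2 - 28*sqrt(2)*q - 18*q - 24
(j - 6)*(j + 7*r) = j^2 + 7*j*r - 6*j - 42*r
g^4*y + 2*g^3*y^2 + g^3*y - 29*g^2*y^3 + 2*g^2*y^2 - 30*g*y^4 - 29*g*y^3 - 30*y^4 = (g - 5*y)*(g + y)*(g + 6*y)*(g*y + y)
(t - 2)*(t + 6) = t^2 + 4*t - 12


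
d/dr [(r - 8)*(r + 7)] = 2*r - 1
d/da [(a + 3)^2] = 2*a + 6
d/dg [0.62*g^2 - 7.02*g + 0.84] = 1.24*g - 7.02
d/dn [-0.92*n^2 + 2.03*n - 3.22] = 2.03 - 1.84*n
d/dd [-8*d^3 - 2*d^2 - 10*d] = -24*d^2 - 4*d - 10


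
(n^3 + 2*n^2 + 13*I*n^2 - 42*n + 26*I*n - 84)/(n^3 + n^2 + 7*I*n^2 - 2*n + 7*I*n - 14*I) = (n + 6*I)/(n - 1)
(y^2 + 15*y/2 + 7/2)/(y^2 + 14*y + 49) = (y + 1/2)/(y + 7)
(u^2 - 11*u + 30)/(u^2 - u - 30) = (u - 5)/(u + 5)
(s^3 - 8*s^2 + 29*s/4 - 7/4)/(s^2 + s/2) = (4*s^3 - 32*s^2 + 29*s - 7)/(2*s*(2*s + 1))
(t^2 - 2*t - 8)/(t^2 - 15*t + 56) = (t^2 - 2*t - 8)/(t^2 - 15*t + 56)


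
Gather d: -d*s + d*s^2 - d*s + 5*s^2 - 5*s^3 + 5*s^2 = d*(s^2 - 2*s) - 5*s^3 + 10*s^2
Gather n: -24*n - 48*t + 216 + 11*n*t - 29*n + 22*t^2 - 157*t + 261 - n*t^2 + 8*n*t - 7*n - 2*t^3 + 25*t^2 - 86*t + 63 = n*(-t^2 + 19*t - 60) - 2*t^3 + 47*t^2 - 291*t + 540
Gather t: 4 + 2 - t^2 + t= -t^2 + t + 6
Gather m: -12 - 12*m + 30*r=-12*m + 30*r - 12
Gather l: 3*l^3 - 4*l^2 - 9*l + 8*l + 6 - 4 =3*l^3 - 4*l^2 - l + 2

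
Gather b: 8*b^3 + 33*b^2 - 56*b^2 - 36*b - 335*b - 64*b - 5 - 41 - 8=8*b^3 - 23*b^2 - 435*b - 54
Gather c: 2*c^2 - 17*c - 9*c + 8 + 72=2*c^2 - 26*c + 80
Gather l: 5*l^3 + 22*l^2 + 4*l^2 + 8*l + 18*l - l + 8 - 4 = 5*l^3 + 26*l^2 + 25*l + 4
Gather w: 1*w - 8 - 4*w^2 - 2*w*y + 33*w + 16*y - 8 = -4*w^2 + w*(34 - 2*y) + 16*y - 16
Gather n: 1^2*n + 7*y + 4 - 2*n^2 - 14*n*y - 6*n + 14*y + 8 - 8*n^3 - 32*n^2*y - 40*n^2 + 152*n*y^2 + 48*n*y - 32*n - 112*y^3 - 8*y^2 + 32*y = -8*n^3 + n^2*(-32*y - 42) + n*(152*y^2 + 34*y - 37) - 112*y^3 - 8*y^2 + 53*y + 12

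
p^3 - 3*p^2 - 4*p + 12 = (p - 3)*(p - 2)*(p + 2)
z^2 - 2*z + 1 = (z - 1)^2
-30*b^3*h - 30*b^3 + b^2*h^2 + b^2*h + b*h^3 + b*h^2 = (-5*b + h)*(6*b + h)*(b*h + b)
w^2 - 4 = (w - 2)*(w + 2)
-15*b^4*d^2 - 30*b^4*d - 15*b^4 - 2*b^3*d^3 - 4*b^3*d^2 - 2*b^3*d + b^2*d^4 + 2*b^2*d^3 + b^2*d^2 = (-5*b + d)*(3*b + d)*(b*d + b)^2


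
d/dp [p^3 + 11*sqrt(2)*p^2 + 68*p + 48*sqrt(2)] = 3*p^2 + 22*sqrt(2)*p + 68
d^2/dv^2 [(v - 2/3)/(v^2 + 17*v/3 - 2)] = 2*((3*v - 2)*(6*v + 17)^2 - 9*(3*v + 5)*(3*v^2 + 17*v - 6))/(3*v^2 + 17*v - 6)^3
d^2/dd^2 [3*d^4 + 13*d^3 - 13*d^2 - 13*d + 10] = 36*d^2 + 78*d - 26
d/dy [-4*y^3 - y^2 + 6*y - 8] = -12*y^2 - 2*y + 6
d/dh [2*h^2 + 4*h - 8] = 4*h + 4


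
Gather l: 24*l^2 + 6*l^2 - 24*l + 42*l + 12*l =30*l^2 + 30*l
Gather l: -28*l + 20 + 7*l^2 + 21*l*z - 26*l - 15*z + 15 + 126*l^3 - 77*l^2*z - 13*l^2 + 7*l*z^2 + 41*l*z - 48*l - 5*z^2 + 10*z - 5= 126*l^3 + l^2*(-77*z - 6) + l*(7*z^2 + 62*z - 102) - 5*z^2 - 5*z + 30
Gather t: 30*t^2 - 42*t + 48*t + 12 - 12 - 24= 30*t^2 + 6*t - 24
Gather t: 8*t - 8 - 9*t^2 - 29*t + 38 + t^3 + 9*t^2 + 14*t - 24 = t^3 - 7*t + 6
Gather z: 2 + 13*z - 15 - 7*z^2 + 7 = -7*z^2 + 13*z - 6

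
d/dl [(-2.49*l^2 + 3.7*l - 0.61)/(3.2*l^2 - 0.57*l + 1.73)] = (-10.4207*l^2 - 4.7114*l + 6.0533)/(10.24*l^4 - 3.648*l^3 + 11.3969*l^2 - 1.9722*l + 2.9929)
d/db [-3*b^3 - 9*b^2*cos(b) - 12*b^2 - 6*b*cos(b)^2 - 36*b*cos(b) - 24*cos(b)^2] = 9*b^2*sin(b) - 9*b^2 + 36*b*sin(b) + 6*b*sin(2*b) - 18*b*cos(b) - 24*b + 24*sin(2*b) - 6*cos(b)^2 - 36*cos(b)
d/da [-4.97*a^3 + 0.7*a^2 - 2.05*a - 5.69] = -14.91*a^2 + 1.4*a - 2.05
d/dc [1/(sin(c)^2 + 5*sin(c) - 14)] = -(2*sin(c) + 5)*cos(c)/(sin(c)^2 + 5*sin(c) - 14)^2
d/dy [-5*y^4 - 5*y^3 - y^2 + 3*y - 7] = -20*y^3 - 15*y^2 - 2*y + 3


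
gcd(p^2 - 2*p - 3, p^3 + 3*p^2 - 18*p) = p - 3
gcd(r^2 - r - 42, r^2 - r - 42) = r^2 - r - 42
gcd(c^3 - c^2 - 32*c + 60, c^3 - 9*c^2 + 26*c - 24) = c - 2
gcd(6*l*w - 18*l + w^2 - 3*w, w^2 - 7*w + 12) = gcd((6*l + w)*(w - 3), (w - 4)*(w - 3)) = w - 3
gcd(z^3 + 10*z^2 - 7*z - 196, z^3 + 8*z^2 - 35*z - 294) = z^2 + 14*z + 49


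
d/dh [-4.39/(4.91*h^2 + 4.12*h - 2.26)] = (43.1098*h + 18.0868)/(4.91*h^2 + 4.12*h - 2.26)^2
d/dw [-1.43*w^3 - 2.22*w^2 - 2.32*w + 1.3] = -4.29*w^2 - 4.44*w - 2.32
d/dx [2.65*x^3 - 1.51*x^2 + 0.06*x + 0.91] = 7.95*x^2 - 3.02*x + 0.06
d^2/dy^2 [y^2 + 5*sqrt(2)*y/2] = 2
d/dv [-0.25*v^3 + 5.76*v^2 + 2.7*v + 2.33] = -0.75*v^2 + 11.52*v + 2.7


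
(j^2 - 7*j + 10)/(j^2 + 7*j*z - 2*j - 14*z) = (j - 5)/(j + 7*z)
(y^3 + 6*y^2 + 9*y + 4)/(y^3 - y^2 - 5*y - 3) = (y + 4)/(y - 3)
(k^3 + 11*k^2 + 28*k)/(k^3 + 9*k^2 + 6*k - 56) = k/(k - 2)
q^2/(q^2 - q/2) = 2*q/(2*q - 1)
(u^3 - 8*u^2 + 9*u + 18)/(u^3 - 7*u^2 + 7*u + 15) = (u - 6)/(u - 5)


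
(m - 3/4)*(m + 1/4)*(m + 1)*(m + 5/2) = m^4 + 3*m^3 + 9*m^2/16 - 61*m/32 - 15/32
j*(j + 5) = j^2 + 5*j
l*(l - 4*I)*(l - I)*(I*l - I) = I*l^4 + 5*l^3 - I*l^3 - 5*l^2 - 4*I*l^2 + 4*I*l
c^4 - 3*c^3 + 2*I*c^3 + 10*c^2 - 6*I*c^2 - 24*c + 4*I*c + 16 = (c - 2)*(c - 1)*(c - 2*I)*(c + 4*I)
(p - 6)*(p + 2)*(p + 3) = p^3 - p^2 - 24*p - 36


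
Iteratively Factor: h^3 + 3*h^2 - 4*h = (h + 4)*(h^2 - h) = (h - 1)*(h + 4)*(h)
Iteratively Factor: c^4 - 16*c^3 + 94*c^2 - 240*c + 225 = (c - 5)*(c^3 - 11*c^2 + 39*c - 45) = (c - 5)^2*(c^2 - 6*c + 9) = (c - 5)^2*(c - 3)*(c - 3)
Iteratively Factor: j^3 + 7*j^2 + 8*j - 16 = (j + 4)*(j^2 + 3*j - 4) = (j - 1)*(j + 4)*(j + 4)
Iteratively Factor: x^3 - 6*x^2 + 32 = (x - 4)*(x^2 - 2*x - 8) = (x - 4)^2*(x + 2)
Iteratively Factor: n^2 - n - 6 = (n + 2)*(n - 3)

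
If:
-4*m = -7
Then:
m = 7/4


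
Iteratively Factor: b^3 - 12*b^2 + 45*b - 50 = (b - 2)*(b^2 - 10*b + 25) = (b - 5)*(b - 2)*(b - 5)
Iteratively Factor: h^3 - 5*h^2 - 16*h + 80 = (h - 4)*(h^2 - h - 20) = (h - 4)*(h + 4)*(h - 5)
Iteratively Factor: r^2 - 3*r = (r)*(r - 3)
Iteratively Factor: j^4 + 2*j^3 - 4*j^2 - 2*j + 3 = (j - 1)*(j^3 + 3*j^2 - j - 3) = (j - 1)*(j + 3)*(j^2 - 1) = (j - 1)^2*(j + 3)*(j + 1)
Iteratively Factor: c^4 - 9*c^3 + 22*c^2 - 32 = (c - 4)*(c^3 - 5*c^2 + 2*c + 8) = (c - 4)*(c - 2)*(c^2 - 3*c - 4) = (c - 4)*(c - 2)*(c + 1)*(c - 4)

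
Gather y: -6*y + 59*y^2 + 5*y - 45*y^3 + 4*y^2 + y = -45*y^3 + 63*y^2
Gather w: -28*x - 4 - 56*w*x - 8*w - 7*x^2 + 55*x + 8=w*(-56*x - 8) - 7*x^2 + 27*x + 4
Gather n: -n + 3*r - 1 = -n + 3*r - 1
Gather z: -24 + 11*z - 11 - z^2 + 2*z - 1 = -z^2 + 13*z - 36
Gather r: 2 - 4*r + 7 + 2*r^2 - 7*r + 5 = 2*r^2 - 11*r + 14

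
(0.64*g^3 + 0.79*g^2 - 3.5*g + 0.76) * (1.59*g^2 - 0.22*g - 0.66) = 1.0176*g^5 + 1.1153*g^4 - 6.1612*g^3 + 1.457*g^2 + 2.1428*g - 0.5016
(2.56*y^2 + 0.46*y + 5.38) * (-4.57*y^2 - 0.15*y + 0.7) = -11.6992*y^4 - 2.4862*y^3 - 22.8636*y^2 - 0.485*y + 3.766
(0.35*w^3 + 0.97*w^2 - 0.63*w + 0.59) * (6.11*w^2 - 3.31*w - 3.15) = 2.1385*w^5 + 4.7682*w^4 - 8.1625*w^3 + 2.6347*w^2 + 0.0316000000000001*w - 1.8585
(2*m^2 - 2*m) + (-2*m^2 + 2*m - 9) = -9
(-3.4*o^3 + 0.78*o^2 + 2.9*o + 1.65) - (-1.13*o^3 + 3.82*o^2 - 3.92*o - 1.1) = -2.27*o^3 - 3.04*o^2 + 6.82*o + 2.75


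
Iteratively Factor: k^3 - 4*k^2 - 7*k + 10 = (k + 2)*(k^2 - 6*k + 5) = (k - 5)*(k + 2)*(k - 1)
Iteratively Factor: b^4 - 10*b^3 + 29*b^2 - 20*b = (b)*(b^3 - 10*b^2 + 29*b - 20) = b*(b - 4)*(b^2 - 6*b + 5) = b*(b - 5)*(b - 4)*(b - 1)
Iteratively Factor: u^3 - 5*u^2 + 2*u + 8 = (u + 1)*(u^2 - 6*u + 8) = (u - 4)*(u + 1)*(u - 2)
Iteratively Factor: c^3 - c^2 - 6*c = (c + 2)*(c^2 - 3*c) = (c - 3)*(c + 2)*(c)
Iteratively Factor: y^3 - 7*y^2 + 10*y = (y)*(y^2 - 7*y + 10) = y*(y - 5)*(y - 2)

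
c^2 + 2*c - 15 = (c - 3)*(c + 5)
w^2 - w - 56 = (w - 8)*(w + 7)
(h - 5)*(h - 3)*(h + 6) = h^3 - 2*h^2 - 33*h + 90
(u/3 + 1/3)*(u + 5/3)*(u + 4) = u^3/3 + 20*u^2/9 + 37*u/9 + 20/9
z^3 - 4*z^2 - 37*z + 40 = (z - 8)*(z - 1)*(z + 5)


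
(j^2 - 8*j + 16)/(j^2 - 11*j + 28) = (j - 4)/(j - 7)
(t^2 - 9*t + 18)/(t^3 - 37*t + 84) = (t - 6)/(t^2 + 3*t - 28)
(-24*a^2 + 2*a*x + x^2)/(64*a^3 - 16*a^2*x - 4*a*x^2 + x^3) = (6*a + x)/(-16*a^2 + x^2)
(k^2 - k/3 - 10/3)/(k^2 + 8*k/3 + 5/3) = (k - 2)/(k + 1)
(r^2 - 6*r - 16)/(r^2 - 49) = (r^2 - 6*r - 16)/(r^2 - 49)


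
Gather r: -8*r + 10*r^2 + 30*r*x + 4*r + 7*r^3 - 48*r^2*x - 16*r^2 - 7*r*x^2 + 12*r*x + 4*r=7*r^3 + r^2*(-48*x - 6) + r*(-7*x^2 + 42*x)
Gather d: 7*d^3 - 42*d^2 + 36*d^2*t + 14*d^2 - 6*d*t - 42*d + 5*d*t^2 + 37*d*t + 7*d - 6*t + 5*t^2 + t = 7*d^3 + d^2*(36*t - 28) + d*(5*t^2 + 31*t - 35) + 5*t^2 - 5*t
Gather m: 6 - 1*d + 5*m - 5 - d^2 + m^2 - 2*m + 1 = -d^2 - d + m^2 + 3*m + 2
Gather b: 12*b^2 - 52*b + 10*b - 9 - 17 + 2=12*b^2 - 42*b - 24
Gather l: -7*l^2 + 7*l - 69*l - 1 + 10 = -7*l^2 - 62*l + 9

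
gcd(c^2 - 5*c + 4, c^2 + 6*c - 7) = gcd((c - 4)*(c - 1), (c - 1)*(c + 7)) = c - 1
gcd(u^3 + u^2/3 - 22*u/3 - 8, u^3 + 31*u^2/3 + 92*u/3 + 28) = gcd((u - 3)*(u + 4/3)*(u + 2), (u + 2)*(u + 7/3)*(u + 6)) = u + 2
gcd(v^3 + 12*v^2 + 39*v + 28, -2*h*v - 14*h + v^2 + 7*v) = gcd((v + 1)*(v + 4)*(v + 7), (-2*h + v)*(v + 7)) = v + 7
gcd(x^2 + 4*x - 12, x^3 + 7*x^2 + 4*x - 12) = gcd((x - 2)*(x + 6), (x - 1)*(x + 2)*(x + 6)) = x + 6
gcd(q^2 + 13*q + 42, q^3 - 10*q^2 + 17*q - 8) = 1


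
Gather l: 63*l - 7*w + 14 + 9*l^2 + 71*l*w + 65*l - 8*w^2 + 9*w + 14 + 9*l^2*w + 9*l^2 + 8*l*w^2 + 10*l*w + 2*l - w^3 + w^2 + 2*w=l^2*(9*w + 18) + l*(8*w^2 + 81*w + 130) - w^3 - 7*w^2 + 4*w + 28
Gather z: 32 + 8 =40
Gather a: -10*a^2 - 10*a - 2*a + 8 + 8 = -10*a^2 - 12*a + 16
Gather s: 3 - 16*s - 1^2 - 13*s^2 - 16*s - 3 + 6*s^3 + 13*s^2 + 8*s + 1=6*s^3 - 24*s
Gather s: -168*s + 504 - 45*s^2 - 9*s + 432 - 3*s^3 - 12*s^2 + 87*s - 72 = -3*s^3 - 57*s^2 - 90*s + 864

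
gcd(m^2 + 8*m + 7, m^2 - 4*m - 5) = m + 1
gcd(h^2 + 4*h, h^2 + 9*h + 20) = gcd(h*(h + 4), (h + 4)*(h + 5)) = h + 4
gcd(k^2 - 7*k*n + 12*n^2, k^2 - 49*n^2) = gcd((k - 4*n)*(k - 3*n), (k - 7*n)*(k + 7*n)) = 1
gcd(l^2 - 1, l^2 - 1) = l^2 - 1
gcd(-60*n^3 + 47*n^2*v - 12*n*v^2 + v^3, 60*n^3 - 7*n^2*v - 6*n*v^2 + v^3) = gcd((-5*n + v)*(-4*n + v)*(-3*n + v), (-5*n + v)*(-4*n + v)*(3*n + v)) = 20*n^2 - 9*n*v + v^2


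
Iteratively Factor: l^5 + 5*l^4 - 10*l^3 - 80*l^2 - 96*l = (l + 2)*(l^4 + 3*l^3 - 16*l^2 - 48*l) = l*(l + 2)*(l^3 + 3*l^2 - 16*l - 48) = l*(l + 2)*(l + 3)*(l^2 - 16) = l*(l + 2)*(l + 3)*(l + 4)*(l - 4)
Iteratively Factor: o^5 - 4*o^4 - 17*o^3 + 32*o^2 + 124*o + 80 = (o - 5)*(o^4 + o^3 - 12*o^2 - 28*o - 16) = (o - 5)*(o - 4)*(o^3 + 5*o^2 + 8*o + 4) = (o - 5)*(o - 4)*(o + 1)*(o^2 + 4*o + 4) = (o - 5)*(o - 4)*(o + 1)*(o + 2)*(o + 2)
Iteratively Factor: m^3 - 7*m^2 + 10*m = (m - 5)*(m^2 - 2*m) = m*(m - 5)*(m - 2)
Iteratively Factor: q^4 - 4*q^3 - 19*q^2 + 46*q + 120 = (q - 5)*(q^3 + q^2 - 14*q - 24) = (q - 5)*(q + 3)*(q^2 - 2*q - 8) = (q - 5)*(q + 2)*(q + 3)*(q - 4)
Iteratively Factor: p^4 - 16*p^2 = (p)*(p^3 - 16*p) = p*(p - 4)*(p^2 + 4*p) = p^2*(p - 4)*(p + 4)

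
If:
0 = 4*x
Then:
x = 0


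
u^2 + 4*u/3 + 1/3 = (u + 1/3)*(u + 1)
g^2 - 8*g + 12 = (g - 6)*(g - 2)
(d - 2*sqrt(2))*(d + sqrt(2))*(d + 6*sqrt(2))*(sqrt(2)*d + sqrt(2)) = sqrt(2)*d^4 + sqrt(2)*d^3 + 10*d^3 - 16*sqrt(2)*d^2 + 10*d^2 - 48*d - 16*sqrt(2)*d - 48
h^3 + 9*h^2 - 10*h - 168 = (h - 4)*(h + 6)*(h + 7)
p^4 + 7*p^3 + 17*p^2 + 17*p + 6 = (p + 1)^2*(p + 2)*(p + 3)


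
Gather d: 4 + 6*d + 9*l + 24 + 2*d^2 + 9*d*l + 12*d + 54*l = 2*d^2 + d*(9*l + 18) + 63*l + 28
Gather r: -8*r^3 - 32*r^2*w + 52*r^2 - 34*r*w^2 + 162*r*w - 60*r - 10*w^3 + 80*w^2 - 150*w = -8*r^3 + r^2*(52 - 32*w) + r*(-34*w^2 + 162*w - 60) - 10*w^3 + 80*w^2 - 150*w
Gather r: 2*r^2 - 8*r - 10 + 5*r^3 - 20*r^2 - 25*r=5*r^3 - 18*r^2 - 33*r - 10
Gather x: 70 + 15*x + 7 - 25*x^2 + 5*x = -25*x^2 + 20*x + 77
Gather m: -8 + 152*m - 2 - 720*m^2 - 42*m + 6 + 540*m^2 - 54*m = -180*m^2 + 56*m - 4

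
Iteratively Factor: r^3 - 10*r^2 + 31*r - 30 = (r - 5)*(r^2 - 5*r + 6) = (r - 5)*(r - 3)*(r - 2)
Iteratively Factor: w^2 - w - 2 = (w + 1)*(w - 2)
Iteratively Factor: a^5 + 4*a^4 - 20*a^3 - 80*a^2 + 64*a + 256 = (a - 4)*(a^4 + 8*a^3 + 12*a^2 - 32*a - 64) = (a - 4)*(a - 2)*(a^3 + 10*a^2 + 32*a + 32) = (a - 4)*(a - 2)*(a + 2)*(a^2 + 8*a + 16) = (a - 4)*(a - 2)*(a + 2)*(a + 4)*(a + 4)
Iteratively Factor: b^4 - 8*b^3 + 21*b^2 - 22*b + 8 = (b - 1)*(b^3 - 7*b^2 + 14*b - 8) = (b - 1)^2*(b^2 - 6*b + 8) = (b - 4)*(b - 1)^2*(b - 2)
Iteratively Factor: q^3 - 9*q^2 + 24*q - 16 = (q - 4)*(q^2 - 5*q + 4) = (q - 4)*(q - 1)*(q - 4)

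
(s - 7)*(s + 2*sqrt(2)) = s^2 - 7*s + 2*sqrt(2)*s - 14*sqrt(2)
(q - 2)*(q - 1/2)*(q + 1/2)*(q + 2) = q^4 - 17*q^2/4 + 1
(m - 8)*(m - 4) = m^2 - 12*m + 32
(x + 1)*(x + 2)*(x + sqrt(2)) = x^3 + sqrt(2)*x^2 + 3*x^2 + 2*x + 3*sqrt(2)*x + 2*sqrt(2)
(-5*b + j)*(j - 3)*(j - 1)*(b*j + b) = -5*b^2*j^3 + 15*b^2*j^2 + 5*b^2*j - 15*b^2 + b*j^4 - 3*b*j^3 - b*j^2 + 3*b*j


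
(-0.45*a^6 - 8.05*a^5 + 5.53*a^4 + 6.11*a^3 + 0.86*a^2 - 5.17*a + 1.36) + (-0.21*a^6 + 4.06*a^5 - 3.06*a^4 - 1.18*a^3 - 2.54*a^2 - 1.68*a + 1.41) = -0.66*a^6 - 3.99*a^5 + 2.47*a^4 + 4.93*a^3 - 1.68*a^2 - 6.85*a + 2.77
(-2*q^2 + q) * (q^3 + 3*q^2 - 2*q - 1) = -2*q^5 - 5*q^4 + 7*q^3 - q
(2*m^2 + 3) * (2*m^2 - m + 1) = 4*m^4 - 2*m^3 + 8*m^2 - 3*m + 3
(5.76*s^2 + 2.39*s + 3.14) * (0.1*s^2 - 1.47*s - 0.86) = 0.576*s^4 - 8.2282*s^3 - 8.1529*s^2 - 6.6712*s - 2.7004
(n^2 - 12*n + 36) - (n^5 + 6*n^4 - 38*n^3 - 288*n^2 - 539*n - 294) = -n^5 - 6*n^4 + 38*n^3 + 289*n^2 + 527*n + 330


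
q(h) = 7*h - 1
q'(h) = 7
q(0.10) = -0.30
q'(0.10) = 7.00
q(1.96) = 12.72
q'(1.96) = 7.00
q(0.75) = 4.25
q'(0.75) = 7.00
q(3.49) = 23.43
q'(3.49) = 7.00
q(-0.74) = -6.18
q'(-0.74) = 7.00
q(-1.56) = -11.92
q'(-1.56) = 7.00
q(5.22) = 35.54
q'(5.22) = 7.00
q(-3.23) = -23.61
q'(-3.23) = 7.00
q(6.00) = 41.00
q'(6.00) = 7.00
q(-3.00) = -22.00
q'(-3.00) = 7.00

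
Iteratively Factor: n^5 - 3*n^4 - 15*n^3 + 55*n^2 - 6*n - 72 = (n - 2)*(n^4 - n^3 - 17*n^2 + 21*n + 36) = (n - 2)*(n + 1)*(n^3 - 2*n^2 - 15*n + 36) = (n - 3)*(n - 2)*(n + 1)*(n^2 + n - 12) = (n - 3)*(n - 2)*(n + 1)*(n + 4)*(n - 3)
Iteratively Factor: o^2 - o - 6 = (o + 2)*(o - 3)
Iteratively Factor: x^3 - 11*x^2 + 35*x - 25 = (x - 1)*(x^2 - 10*x + 25) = (x - 5)*(x - 1)*(x - 5)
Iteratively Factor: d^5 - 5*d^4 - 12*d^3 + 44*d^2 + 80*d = (d - 5)*(d^4 - 12*d^2 - 16*d) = (d - 5)*(d + 2)*(d^3 - 2*d^2 - 8*d) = (d - 5)*(d - 4)*(d + 2)*(d^2 + 2*d) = d*(d - 5)*(d - 4)*(d + 2)*(d + 2)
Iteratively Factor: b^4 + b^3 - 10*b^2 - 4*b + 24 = (b - 2)*(b^3 + 3*b^2 - 4*b - 12) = (b - 2)*(b + 2)*(b^2 + b - 6) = (b - 2)*(b + 2)*(b + 3)*(b - 2)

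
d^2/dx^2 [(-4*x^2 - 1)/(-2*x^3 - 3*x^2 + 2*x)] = 2*(16*x^6 + 72*x^4 + 72*x^3 + 15*x^2 - 18*x + 4)/(x^3*(8*x^6 + 36*x^5 + 30*x^4 - 45*x^3 - 30*x^2 + 36*x - 8))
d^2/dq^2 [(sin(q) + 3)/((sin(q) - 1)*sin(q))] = (-sin(q) - 14 - 3/sin(q) + 12/sin(q)^2 - 6/sin(q)^3)/(sin(q) - 1)^2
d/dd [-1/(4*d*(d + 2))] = (d + 1)/(2*d^2*(d + 2)^2)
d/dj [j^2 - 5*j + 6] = 2*j - 5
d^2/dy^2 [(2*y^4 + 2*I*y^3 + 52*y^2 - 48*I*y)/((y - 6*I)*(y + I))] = 4*(y^6 - 15*I*y^5 - 57*y^4 - 165*I*y^3 - 162*y^2 + 540*I*y + 1656)/(y^6 - 15*I*y^5 - 57*y^4 - 55*I*y^3 - 342*y^2 - 540*I*y + 216)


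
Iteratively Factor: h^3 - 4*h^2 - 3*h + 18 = (h - 3)*(h^2 - h - 6) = (h - 3)*(h + 2)*(h - 3)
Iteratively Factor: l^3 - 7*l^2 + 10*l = (l - 2)*(l^2 - 5*l) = l*(l - 2)*(l - 5)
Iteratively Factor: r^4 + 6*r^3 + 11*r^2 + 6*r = (r + 1)*(r^3 + 5*r^2 + 6*r) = (r + 1)*(r + 3)*(r^2 + 2*r) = r*(r + 1)*(r + 3)*(r + 2)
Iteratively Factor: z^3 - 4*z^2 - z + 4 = (z + 1)*(z^2 - 5*z + 4) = (z - 1)*(z + 1)*(z - 4)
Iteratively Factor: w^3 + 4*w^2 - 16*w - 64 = (w + 4)*(w^2 - 16) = (w + 4)^2*(w - 4)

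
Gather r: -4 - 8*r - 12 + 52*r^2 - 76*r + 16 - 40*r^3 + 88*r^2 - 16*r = -40*r^3 + 140*r^2 - 100*r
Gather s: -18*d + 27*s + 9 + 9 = -18*d + 27*s + 18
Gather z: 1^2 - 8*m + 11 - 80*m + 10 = 22 - 88*m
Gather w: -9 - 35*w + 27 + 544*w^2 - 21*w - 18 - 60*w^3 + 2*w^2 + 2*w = -60*w^3 + 546*w^2 - 54*w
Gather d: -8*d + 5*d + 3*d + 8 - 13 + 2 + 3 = 0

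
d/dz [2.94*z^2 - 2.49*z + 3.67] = 5.88*z - 2.49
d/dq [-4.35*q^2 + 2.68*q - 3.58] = 2.68 - 8.7*q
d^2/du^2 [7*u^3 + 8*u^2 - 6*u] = 42*u + 16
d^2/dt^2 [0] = 0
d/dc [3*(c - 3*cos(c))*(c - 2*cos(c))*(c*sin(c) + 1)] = 3*(c - 3*cos(c))*(c - 2*cos(c))*(c*cos(c) + sin(c)) + 3*(c - 3*cos(c))*(c*sin(c) + 1)*(2*sin(c) + 1) + 3*(c - 2*cos(c))*(c*sin(c) + 1)*(3*sin(c) + 1)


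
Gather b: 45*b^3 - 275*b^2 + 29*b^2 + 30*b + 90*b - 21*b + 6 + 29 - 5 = 45*b^3 - 246*b^2 + 99*b + 30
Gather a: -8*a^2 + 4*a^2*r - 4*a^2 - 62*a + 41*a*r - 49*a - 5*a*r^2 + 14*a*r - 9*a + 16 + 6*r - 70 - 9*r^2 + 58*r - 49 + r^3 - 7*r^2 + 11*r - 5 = a^2*(4*r - 12) + a*(-5*r^2 + 55*r - 120) + r^3 - 16*r^2 + 75*r - 108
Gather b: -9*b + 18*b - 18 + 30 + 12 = 9*b + 24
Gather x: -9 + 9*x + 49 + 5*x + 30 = 14*x + 70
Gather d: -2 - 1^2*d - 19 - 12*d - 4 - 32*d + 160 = 135 - 45*d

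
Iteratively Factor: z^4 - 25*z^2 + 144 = (z - 3)*(z^3 + 3*z^2 - 16*z - 48) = (z - 3)*(z + 4)*(z^2 - z - 12) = (z - 4)*(z - 3)*(z + 4)*(z + 3)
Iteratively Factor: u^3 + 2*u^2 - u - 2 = (u - 1)*(u^2 + 3*u + 2) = (u - 1)*(u + 2)*(u + 1)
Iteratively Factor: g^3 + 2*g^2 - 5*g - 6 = (g - 2)*(g^2 + 4*g + 3) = (g - 2)*(g + 3)*(g + 1)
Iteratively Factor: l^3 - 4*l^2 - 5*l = (l - 5)*(l^2 + l) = l*(l - 5)*(l + 1)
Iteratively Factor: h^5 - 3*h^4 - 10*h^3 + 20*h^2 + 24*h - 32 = (h + 2)*(h^4 - 5*h^3 + 20*h - 16) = (h + 2)^2*(h^3 - 7*h^2 + 14*h - 8) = (h - 1)*(h + 2)^2*(h^2 - 6*h + 8) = (h - 2)*(h - 1)*(h + 2)^2*(h - 4)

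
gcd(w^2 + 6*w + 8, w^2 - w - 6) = w + 2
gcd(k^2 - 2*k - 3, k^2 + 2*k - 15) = k - 3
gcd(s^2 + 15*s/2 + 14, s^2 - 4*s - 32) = s + 4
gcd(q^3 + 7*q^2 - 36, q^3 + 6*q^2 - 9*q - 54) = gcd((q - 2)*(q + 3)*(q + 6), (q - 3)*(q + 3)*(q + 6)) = q^2 + 9*q + 18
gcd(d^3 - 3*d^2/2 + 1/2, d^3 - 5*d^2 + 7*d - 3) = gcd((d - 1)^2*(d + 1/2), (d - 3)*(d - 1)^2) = d^2 - 2*d + 1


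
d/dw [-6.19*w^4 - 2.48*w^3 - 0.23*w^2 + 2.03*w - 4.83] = -24.76*w^3 - 7.44*w^2 - 0.46*w + 2.03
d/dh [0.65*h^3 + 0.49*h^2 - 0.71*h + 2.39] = 1.95*h^2 + 0.98*h - 0.71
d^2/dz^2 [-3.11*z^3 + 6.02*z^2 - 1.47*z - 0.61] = 12.04 - 18.66*z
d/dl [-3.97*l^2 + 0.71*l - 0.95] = 0.71 - 7.94*l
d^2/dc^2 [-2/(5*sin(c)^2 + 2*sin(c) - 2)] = 4*(50*sin(c)^4 + 15*sin(c)^3 - 53*sin(c)^2 - 28*sin(c) - 14)/(5*sin(c)^2 + 2*sin(c) - 2)^3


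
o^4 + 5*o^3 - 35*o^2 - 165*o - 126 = (o - 6)*(o + 1)*(o + 3)*(o + 7)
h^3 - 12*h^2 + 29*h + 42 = (h - 7)*(h - 6)*(h + 1)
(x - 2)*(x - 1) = x^2 - 3*x + 2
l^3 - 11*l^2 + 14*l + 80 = (l - 8)*(l - 5)*(l + 2)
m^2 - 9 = (m - 3)*(m + 3)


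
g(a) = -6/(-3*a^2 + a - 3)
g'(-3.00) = 0.10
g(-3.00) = 0.18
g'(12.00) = 0.00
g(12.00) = 0.01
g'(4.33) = -0.05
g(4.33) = 0.11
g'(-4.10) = 0.05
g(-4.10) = 0.10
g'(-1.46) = 0.50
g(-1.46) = 0.55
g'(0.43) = -0.97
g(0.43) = 1.92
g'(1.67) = -0.58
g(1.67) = 0.62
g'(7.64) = -0.01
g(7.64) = 0.04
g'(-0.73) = 1.14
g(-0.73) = 1.13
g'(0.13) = 0.15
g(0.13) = 2.05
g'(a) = -6*(6*a - 1)/(-3*a^2 + a - 3)^2 = 6*(1 - 6*a)/(3*a^2 - a + 3)^2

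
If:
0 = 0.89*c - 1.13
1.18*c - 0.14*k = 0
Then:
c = 1.27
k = 10.70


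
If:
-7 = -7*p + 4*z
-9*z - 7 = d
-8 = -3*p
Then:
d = -133/4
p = 8/3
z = 35/12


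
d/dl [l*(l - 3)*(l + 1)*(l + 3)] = 4*l^3 + 3*l^2 - 18*l - 9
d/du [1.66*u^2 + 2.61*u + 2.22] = 3.32*u + 2.61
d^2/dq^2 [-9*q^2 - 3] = -18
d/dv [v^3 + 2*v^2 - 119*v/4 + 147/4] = 3*v^2 + 4*v - 119/4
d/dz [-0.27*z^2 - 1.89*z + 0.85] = -0.54*z - 1.89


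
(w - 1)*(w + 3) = w^2 + 2*w - 3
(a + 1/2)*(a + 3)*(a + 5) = a^3 + 17*a^2/2 + 19*a + 15/2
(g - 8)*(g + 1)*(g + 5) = g^3 - 2*g^2 - 43*g - 40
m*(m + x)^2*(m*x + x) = m^4*x + 2*m^3*x^2 + m^3*x + m^2*x^3 + 2*m^2*x^2 + m*x^3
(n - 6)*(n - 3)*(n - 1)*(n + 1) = n^4 - 9*n^3 + 17*n^2 + 9*n - 18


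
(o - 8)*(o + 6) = o^2 - 2*o - 48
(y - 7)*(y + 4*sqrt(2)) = y^2 - 7*y + 4*sqrt(2)*y - 28*sqrt(2)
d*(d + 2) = d^2 + 2*d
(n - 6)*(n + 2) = n^2 - 4*n - 12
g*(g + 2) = g^2 + 2*g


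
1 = 1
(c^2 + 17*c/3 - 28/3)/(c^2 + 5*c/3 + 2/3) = (3*c^2 + 17*c - 28)/(3*c^2 + 5*c + 2)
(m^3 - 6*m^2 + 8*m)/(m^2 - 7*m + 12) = m*(m - 2)/(m - 3)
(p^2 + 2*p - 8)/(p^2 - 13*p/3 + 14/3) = 3*(p + 4)/(3*p - 7)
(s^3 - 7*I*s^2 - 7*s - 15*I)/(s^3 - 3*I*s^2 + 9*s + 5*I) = (s - 3*I)/(s + I)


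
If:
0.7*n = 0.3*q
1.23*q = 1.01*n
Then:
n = 0.00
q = 0.00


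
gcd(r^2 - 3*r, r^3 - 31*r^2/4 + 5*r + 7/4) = 1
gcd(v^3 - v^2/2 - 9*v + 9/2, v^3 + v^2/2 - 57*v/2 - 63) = v + 3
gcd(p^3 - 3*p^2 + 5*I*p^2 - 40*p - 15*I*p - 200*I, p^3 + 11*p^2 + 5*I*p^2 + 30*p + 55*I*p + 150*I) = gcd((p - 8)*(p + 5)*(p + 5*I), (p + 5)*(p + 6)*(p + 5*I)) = p^2 + p*(5 + 5*I) + 25*I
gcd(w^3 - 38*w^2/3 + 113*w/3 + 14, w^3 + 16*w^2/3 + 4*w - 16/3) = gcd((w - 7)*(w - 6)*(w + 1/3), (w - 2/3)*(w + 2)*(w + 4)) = 1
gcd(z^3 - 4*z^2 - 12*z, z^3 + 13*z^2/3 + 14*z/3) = z^2 + 2*z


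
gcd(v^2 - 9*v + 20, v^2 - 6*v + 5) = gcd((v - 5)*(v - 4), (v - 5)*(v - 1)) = v - 5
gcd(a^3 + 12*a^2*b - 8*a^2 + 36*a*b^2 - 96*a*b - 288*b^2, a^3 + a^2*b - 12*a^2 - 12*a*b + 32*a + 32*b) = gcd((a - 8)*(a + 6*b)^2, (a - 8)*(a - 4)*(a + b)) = a - 8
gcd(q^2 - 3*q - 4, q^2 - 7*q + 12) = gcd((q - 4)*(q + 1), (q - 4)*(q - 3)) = q - 4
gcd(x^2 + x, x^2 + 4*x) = x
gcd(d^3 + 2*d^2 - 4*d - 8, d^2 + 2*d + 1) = 1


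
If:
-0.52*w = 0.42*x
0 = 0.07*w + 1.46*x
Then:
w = 0.00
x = 0.00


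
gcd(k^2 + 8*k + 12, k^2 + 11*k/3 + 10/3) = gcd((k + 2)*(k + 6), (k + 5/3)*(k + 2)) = k + 2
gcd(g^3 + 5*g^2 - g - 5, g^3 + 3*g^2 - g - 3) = g^2 - 1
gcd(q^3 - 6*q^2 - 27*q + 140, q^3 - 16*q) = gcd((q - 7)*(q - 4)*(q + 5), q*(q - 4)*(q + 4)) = q - 4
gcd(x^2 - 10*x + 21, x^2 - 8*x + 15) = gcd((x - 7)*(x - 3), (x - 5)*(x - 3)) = x - 3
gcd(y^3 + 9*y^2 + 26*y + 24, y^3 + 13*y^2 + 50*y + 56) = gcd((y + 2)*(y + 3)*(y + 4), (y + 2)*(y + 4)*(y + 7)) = y^2 + 6*y + 8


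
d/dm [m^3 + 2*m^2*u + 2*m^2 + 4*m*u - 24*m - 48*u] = 3*m^2 + 4*m*u + 4*m + 4*u - 24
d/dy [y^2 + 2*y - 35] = 2*y + 2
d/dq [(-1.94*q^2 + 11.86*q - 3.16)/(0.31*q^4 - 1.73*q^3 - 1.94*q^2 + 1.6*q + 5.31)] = (1.2028*q^5 - 14.386*q^4 + 44.954*q^3 + 3.504*q^2 - 32.8636*q + 68.0326)/(0.0961*q^8 - 1.0726*q^7 + 1.7901*q^6 + 7.7044*q^5 + 1.5198*q^4 - 24.5806*q^3 - 18.0428*q^2 + 16.992*q + 28.1961)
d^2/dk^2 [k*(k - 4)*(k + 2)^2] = 12*k^2 - 24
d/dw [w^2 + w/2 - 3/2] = 2*w + 1/2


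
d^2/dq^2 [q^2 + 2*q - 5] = 2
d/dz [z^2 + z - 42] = 2*z + 1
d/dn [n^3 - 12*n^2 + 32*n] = 3*n^2 - 24*n + 32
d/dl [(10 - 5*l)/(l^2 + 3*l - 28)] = 5*(l^2 - 4*l + 22)/(l^4 + 6*l^3 - 47*l^2 - 168*l + 784)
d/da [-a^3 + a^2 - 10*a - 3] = -3*a^2 + 2*a - 10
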